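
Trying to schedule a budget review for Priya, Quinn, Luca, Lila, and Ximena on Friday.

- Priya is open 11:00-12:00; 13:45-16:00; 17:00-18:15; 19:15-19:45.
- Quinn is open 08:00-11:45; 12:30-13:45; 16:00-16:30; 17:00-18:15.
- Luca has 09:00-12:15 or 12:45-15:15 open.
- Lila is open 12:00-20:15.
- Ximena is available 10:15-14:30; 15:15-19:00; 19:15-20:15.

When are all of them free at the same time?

none

Priya ∩ Quinn: 11:00-11:45, 17:00-18:15.
Priya ∩ Quinn ∩ Luca: 11:00-11:45.
Priya ∩ Quinn ∩ Luca ∩ Lila: ∅.
Priya ∩ Quinn ∩ Luca ∩ Lila ∩ Ximena: ∅.
There is no time when everyone is free.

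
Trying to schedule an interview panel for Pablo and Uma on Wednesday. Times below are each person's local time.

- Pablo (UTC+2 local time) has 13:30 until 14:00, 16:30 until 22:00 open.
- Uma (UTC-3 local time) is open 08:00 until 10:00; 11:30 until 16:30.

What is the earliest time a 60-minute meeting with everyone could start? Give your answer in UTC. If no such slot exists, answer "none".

14:30

Pablo in UTC: 11:30-12:00, 14:30-20:00 (subtract 2h to convert from UTC+2).
Uma in UTC: 11:00-13:00, 14:30-19:30 (add 3h to convert from UTC-3).
Pablo ∩ Uma: 11:30-12:00, 14:30-19:30.
Those are the intersection windows.
The first common window of at least 60 minutes is 14:30-19:30, so the earliest start is 14:30.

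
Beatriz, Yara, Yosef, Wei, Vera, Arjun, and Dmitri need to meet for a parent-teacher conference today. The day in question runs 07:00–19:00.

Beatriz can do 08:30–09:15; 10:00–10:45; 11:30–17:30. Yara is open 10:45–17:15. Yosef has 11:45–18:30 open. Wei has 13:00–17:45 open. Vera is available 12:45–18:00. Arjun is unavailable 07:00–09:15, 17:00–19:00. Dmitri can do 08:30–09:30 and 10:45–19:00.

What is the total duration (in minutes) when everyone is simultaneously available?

240

Beatriz free: 08:30-09:15, 10:00-10:45, 11:30-17:30.
Yara free: 10:45-17:15.
Yosef free: 11:45-18:30.
Wei free: 13:00-17:45.
Vera free: 12:45-18:00.
Arjun free: 09:15-17:00 (invert busy blocks within the working day).
Dmitri free: 08:30-09:30, 10:45-19:00.
Beatriz ∩ Yara: 11:30-17:15.
Beatriz ∩ Yara ∩ Yosef: 11:45-17:15.
Beatriz ∩ Yara ∩ Yosef ∩ Wei: 13:00-17:15.
Beatriz ∩ Yara ∩ Yosef ∩ Wei ∩ Vera: 13:00-17:15.
Beatriz ∩ Yara ∩ Yosef ∩ Wei ∩ Vera ∩ Arjun: 13:00-17:00.
Beatriz ∩ Yara ∩ Yosef ∩ Wei ∩ Vera ∩ Arjun ∩ Dmitri: 13:00-17:00.
That's a single block of 240 minutes.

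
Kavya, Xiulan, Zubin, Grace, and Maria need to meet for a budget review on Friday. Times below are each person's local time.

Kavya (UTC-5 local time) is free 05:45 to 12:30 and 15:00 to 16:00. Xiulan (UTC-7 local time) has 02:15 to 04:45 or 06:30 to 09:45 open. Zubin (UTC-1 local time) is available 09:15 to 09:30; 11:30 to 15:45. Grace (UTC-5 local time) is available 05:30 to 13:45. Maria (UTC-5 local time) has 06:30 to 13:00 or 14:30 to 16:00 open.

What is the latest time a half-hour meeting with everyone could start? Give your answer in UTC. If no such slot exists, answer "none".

16:15

Kavya in UTC: 10:45-17:30, 20:00-21:00 (add 5h to convert from UTC-5).
Xiulan in UTC: 09:15-11:45, 13:30-16:45 (add 7h to convert from UTC-7).
Zubin in UTC: 10:15-10:30, 12:30-16:45 (add 1h to convert from UTC-1).
Grace in UTC: 10:30-18:45 (add 5h to convert from UTC-5).
Maria in UTC: 11:30-18:00, 19:30-21:00 (add 5h to convert from UTC-5).
Kavya ∩ Xiulan: 10:45-11:45, 13:30-16:45.
Kavya ∩ Xiulan ∩ Zubin: 13:30-16:45.
Kavya ∩ Xiulan ∩ Zubin ∩ Grace: 13:30-16:45.
Kavya ∩ Xiulan ∩ Zubin ∩ Grace ∩ Maria: 13:30-16:45.
So the common availability across everyone is 13:30-16:45.
The last common window of at least 30 minutes is 13:30-16:45; a 30-minute meeting can start as late as 16:15 and still end by 16:45.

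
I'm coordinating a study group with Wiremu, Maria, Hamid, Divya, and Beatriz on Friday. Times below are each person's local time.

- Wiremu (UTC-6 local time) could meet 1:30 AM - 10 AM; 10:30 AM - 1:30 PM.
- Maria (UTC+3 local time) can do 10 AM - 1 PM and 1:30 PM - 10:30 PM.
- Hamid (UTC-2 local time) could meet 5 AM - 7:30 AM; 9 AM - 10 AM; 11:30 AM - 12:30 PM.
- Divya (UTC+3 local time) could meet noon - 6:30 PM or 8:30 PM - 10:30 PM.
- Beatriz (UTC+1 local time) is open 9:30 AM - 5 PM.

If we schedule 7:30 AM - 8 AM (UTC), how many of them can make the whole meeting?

Wiremu in UTC: 07:30-16:00, 16:30-19:30 (add 6h to convert from UTC-6).
Maria in UTC: 07:00-10:00, 10:30-19:30 (subtract 3h to convert from UTC+3).
Hamid in UTC: 07:00-09:30, 11:00-12:00, 13:30-14:30 (add 2h to convert from UTC-2).
Divya in UTC: 09:00-15:30, 17:30-19:30 (subtract 3h to convert from UTC+3).
Beatriz in UTC: 08:30-16:00 (subtract 1h to convert from UTC+1).
Wiremu, Maria, and Hamid can make the full 07:30-08:00 slot — that's 3.

3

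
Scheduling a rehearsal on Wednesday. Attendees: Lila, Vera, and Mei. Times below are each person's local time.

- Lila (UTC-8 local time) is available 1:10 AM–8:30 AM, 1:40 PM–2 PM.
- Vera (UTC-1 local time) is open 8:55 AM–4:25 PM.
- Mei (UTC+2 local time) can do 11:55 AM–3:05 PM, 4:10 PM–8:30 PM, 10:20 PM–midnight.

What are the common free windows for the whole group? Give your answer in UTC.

Lila in UTC: 09:10-16:30, 21:40-22:00 (add 8h to convert from UTC-8).
Vera in UTC: 09:55-17:25 (add 1h to convert from UTC-1).
Mei in UTC: 09:55-13:05, 14:10-18:30, 20:20-22:00 (subtract 2h to convert from UTC+2).
Lila ∩ Vera: 09:55-16:30.
Lila ∩ Vera ∩ Mei: 09:55-13:05, 14:10-16:30.

09:55-13:05, 14:10-16:30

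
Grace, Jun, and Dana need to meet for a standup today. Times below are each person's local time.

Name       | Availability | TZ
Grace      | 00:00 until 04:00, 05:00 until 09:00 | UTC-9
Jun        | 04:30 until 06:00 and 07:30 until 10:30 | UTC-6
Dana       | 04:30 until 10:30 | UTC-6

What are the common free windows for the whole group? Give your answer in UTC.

Grace in UTC: 09:00-13:00, 14:00-18:00 (add 9h to convert from UTC-9).
Jun in UTC: 10:30-12:00, 13:30-16:30 (add 6h to convert from UTC-6).
Dana in UTC: 10:30-16:30 (add 6h to convert from UTC-6).
Grace ∩ Jun: 10:30-12:00, 14:00-16:30.
Grace ∩ Jun ∩ Dana: 10:30-12:00, 14:00-16:30.

10:30-12:00, 14:00-16:30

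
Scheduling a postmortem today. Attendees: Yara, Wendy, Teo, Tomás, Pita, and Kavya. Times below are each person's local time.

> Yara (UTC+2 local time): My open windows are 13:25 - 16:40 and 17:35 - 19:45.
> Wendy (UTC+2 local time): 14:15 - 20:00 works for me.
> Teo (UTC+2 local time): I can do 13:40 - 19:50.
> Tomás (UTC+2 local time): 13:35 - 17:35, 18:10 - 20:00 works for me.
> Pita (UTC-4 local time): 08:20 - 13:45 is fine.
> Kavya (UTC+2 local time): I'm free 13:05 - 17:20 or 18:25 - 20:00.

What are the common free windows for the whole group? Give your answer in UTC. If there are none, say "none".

Yara in UTC: 11:25-14:40, 15:35-17:45 (subtract 2h to convert from UTC+2).
Wendy in UTC: 12:15-18:00 (subtract 2h to convert from UTC+2).
Teo in UTC: 11:40-17:50 (subtract 2h to convert from UTC+2).
Tomás in UTC: 11:35-15:35, 16:10-18:00 (subtract 2h to convert from UTC+2).
Pita in UTC: 12:20-17:45 (add 4h to convert from UTC-4).
Kavya in UTC: 11:05-15:20, 16:25-18:00 (subtract 2h to convert from UTC+2).
Yara ∩ Wendy: 12:15-14:40, 15:35-17:45.
Yara ∩ Wendy ∩ Teo: 12:15-14:40, 15:35-17:45.
Yara ∩ Wendy ∩ Teo ∩ Tomás: 12:15-14:40, 16:10-17:45.
Yara ∩ Wendy ∩ Teo ∩ Tomás ∩ Pita: 12:20-14:40, 16:10-17:45.
Yara ∩ Wendy ∩ Teo ∩ Tomás ∩ Pita ∩ Kavya: 12:20-14:40, 16:25-17:45.
Those are the intersection windows.

12:20-14:40, 16:25-17:45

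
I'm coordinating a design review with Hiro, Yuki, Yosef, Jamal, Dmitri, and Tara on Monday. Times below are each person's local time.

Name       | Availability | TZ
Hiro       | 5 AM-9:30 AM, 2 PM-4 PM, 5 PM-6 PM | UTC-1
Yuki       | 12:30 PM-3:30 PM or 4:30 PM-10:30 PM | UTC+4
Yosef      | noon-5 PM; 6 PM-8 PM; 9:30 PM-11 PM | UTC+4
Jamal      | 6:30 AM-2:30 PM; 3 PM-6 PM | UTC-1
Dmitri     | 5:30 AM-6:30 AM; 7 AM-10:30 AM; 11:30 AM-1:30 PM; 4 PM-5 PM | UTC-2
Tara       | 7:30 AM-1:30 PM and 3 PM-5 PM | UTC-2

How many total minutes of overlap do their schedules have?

120

Hiro in UTC: 06:00-10:30, 15:00-17:00, 18:00-19:00 (add 1h to convert from UTC-1).
Yuki in UTC: 08:30-11:30, 12:30-18:30 (subtract 4h to convert from UTC+4).
Yosef in UTC: 08:00-13:00, 14:00-16:00, 17:30-19:00 (subtract 4h to convert from UTC+4).
Jamal in UTC: 07:30-15:30, 16:00-19:00 (add 1h to convert from UTC-1).
Dmitri in UTC: 07:30-08:30, 09:00-12:30, 13:30-15:30, 18:00-19:00 (add 2h to convert from UTC-2).
Tara in UTC: 09:30-15:30, 17:00-19:00 (add 2h to convert from UTC-2).
Hiro ∩ Yuki: 08:30-10:30, 15:00-17:00, 18:00-18:30.
Hiro ∩ Yuki ∩ Yosef: 08:30-10:30, 15:00-16:00, 18:00-18:30.
Hiro ∩ Yuki ∩ Yosef ∩ Jamal: 08:30-10:30, 15:00-15:30, 18:00-18:30.
Hiro ∩ Yuki ∩ Yosef ∩ Jamal ∩ Dmitri: 09:00-10:30, 15:00-15:30, 18:00-18:30.
Hiro ∩ Yuki ∩ Yosef ∩ Jamal ∩ Dmitri ∩ Tara: 09:30-10:30, 15:00-15:30, 18:00-18:30.
Those are the intersection windows.
Summing the common windows: 60 + 30 + 30 = 120 minutes.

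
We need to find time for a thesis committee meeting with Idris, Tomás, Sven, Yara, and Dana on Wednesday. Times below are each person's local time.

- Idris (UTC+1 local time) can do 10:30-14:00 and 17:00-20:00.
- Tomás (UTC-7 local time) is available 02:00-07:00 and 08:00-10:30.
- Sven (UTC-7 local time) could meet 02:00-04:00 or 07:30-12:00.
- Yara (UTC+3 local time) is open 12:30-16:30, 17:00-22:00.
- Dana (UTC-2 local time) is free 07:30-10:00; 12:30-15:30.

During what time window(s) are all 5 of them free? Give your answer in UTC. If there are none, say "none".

Idris in UTC: 09:30-13:00, 16:00-19:00 (subtract 1h to convert from UTC+1).
Tomás in UTC: 09:00-14:00, 15:00-17:30 (add 7h to convert from UTC-7).
Sven in UTC: 09:00-11:00, 14:30-19:00 (add 7h to convert from UTC-7).
Yara in UTC: 09:30-13:30, 14:00-19:00 (subtract 3h to convert from UTC+3).
Dana in UTC: 09:30-12:00, 14:30-17:30 (add 2h to convert from UTC-2).
Idris ∩ Tomás: 09:30-13:00, 16:00-17:30.
Idris ∩ Tomás ∩ Sven: 09:30-11:00, 16:00-17:30.
Idris ∩ Tomás ∩ Sven ∩ Yara: 09:30-11:00, 16:00-17:30.
Idris ∩ Tomás ∩ Sven ∩ Yara ∩ Dana: 09:30-11:00, 16:00-17:30.

09:30-11:00, 16:00-17:30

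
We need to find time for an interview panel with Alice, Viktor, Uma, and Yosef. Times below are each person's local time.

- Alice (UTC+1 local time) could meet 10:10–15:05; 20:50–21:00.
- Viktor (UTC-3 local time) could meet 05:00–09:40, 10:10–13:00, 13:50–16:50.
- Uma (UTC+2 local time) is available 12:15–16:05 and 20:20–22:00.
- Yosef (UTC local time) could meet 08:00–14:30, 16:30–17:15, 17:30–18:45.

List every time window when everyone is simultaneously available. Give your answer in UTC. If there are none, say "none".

10:15-12:40, 13:10-14:05

Alice in UTC: 09:10-14:05, 19:50-20:00 (subtract 1h to convert from UTC+1).
Viktor in UTC: 08:00-12:40, 13:10-16:00, 16:50-19:50 (add 3h to convert from UTC-3).
Uma in UTC: 10:15-14:05, 18:20-20:00 (subtract 2h to convert from UTC+2).
Yosef in UTC: 08:00-14:30, 16:30-17:15, 17:30-18:45.
Alice ∩ Viktor: 09:10-12:40, 13:10-14:05.
Alice ∩ Viktor ∩ Uma: 10:15-12:40, 13:10-14:05.
Alice ∩ Viktor ∩ Uma ∩ Yosef: 10:15-12:40, 13:10-14:05.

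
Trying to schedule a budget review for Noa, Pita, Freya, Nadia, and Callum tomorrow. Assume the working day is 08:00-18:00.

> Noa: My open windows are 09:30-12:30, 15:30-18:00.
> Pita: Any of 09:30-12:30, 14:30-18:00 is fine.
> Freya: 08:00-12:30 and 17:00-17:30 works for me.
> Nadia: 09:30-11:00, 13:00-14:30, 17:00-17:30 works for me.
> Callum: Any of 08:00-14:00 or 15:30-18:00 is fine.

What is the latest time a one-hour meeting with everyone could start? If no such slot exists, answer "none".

Noa ∩ Pita: 09:30-12:30, 15:30-18:00.
Noa ∩ Pita ∩ Freya: 09:30-12:30, 17:00-17:30.
Noa ∩ Pita ∩ Freya ∩ Nadia: 09:30-11:00, 17:00-17:30.
Noa ∩ Pita ∩ Freya ∩ Nadia ∩ Callum: 09:30-11:00, 17:00-17:30.
The last common window of at least 60 minutes is 09:30-11:00; a 60-minute meeting can start as late as 10:00 and still end by 11:00.

10:00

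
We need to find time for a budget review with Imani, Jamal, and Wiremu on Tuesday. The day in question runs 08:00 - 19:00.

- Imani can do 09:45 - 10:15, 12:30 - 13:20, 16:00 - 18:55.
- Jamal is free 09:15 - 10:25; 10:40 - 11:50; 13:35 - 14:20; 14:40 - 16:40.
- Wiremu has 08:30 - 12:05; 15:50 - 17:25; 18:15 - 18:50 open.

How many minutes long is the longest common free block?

40

Imani ∩ Jamal: 09:45-10:15, 16:00-16:40.
Imani ∩ Jamal ∩ Wiremu: 09:45-10:15, 16:00-16:40.
So the common availability across everyone is 09:45-10:15, 16:00-16:40.
The longest is 16:00-16:40 at 40 minutes.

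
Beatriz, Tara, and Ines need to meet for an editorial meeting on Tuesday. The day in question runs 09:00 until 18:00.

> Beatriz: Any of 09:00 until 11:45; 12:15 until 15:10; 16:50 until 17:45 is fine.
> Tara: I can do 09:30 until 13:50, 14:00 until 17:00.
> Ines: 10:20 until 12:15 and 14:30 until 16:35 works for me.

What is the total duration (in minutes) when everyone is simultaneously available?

125

Beatriz ∩ Tara: 09:30-11:45, 12:15-13:50, 14:00-15:10, 16:50-17:00.
Beatriz ∩ Tara ∩ Ines: 10:20-11:45, 14:30-15:10.
Summing the common windows: 85 + 40 = 125 minutes.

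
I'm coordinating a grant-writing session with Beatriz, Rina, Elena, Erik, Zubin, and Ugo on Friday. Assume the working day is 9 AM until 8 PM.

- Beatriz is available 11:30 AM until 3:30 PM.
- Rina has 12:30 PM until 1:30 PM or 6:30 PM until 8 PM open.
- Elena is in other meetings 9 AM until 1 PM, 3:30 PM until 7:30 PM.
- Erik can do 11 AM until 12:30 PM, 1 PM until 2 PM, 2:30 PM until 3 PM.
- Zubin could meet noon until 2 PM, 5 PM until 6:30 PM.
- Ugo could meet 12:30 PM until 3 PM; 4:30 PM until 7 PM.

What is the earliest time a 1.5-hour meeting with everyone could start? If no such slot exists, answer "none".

none

Beatriz free: 11:30-15:30.
Rina free: 12:30-13:30, 18:30-20:00.
Elena free: 13:00-15:30, 19:30-20:00 (invert busy blocks within the working day).
Erik free: 11:00-12:30, 13:00-14:00, 14:30-15:00.
Zubin free: 12:00-14:00, 17:00-18:30.
Ugo free: 12:30-15:00, 16:30-19:00.
Beatriz ∩ Rina: 12:30-13:30.
Beatriz ∩ Rina ∩ Elena: 13:00-13:30.
Beatriz ∩ Rina ∩ Elena ∩ Erik: 13:00-13:30.
Beatriz ∩ Rina ∩ Elena ∩ Erik ∩ Zubin: 13:00-13:30.
Beatriz ∩ Rina ∩ Elena ∩ Erik ∩ Zubin ∩ Ugo: 13:00-13:30.
No common window is at least 90 minutes long.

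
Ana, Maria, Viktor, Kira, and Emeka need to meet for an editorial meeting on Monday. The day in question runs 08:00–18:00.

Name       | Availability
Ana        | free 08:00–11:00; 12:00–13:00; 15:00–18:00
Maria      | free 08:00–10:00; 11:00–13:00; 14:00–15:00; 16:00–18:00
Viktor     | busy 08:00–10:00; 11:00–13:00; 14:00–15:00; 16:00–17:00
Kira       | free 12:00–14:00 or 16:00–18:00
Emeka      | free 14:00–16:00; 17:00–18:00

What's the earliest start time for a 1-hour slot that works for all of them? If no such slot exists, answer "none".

Ana free: 08:00-11:00, 12:00-13:00, 15:00-18:00.
Maria free: 08:00-10:00, 11:00-13:00, 14:00-15:00, 16:00-18:00.
Viktor free: 10:00-11:00, 13:00-14:00, 15:00-16:00, 17:00-18:00 (invert busy blocks within the working day).
Kira free: 12:00-14:00, 16:00-18:00.
Emeka free: 14:00-16:00, 17:00-18:00.
Ana ∩ Maria: 08:00-10:00, 12:00-13:00, 16:00-18:00.
Ana ∩ Maria ∩ Viktor: 17:00-18:00.
Ana ∩ Maria ∩ Viktor ∩ Kira: 17:00-18:00.
Ana ∩ Maria ∩ Viktor ∩ Kira ∩ Emeka: 17:00-18:00.
The first common window of at least 60 minutes is 17:00-18:00, so the earliest start is 17:00.

17:00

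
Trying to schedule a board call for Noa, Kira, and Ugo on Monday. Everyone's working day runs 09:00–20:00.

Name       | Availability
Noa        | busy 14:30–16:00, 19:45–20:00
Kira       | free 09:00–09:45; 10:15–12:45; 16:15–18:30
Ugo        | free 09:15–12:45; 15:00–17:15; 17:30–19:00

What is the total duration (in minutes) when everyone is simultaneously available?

Noa free: 09:00-14:30, 16:00-19:45 (invert busy blocks within the working day).
Kira free: 09:00-09:45, 10:15-12:45, 16:15-18:30.
Ugo free: 09:15-12:45, 15:00-17:15, 17:30-19:00.
Noa ∩ Kira: 09:00-09:45, 10:15-12:45, 16:15-18:30.
Noa ∩ Kira ∩ Ugo: 09:15-09:45, 10:15-12:45, 16:15-17:15, 17:30-18:30.
Those are the intersection windows.
Summing the common windows: 30 + 150 + 60 + 60 = 300 minutes.

300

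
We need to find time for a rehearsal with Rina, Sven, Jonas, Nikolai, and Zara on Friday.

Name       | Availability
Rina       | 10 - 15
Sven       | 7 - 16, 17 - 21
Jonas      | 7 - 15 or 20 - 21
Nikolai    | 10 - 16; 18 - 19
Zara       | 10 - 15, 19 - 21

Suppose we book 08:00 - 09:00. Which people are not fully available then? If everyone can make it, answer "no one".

Nikolai, Rina, Zara

Rina: not fully free for 08:00-09:00. Sven: free for 08:00-09:00. Jonas: free for 08:00-09:00. Nikolai: not fully free for 08:00-09:00. Zara: not fully free for 08:00-09:00.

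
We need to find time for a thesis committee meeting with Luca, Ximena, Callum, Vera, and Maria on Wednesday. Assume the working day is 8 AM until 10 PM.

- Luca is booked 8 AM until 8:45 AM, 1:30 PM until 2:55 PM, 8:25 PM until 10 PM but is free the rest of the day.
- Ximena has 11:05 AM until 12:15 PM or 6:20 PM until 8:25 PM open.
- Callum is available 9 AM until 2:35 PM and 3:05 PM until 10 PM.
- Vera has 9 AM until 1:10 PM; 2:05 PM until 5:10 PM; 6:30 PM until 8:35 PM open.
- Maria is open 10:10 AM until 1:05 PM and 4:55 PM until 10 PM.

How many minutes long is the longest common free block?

115

Luca free: 08:45-13:30, 14:55-20:25 (invert busy blocks within the working day).
Ximena free: 11:05-12:15, 18:20-20:25.
Callum free: 09:00-14:35, 15:05-22:00.
Vera free: 09:00-13:10, 14:05-17:10, 18:30-20:35.
Maria free: 10:10-13:05, 16:55-22:00.
Luca ∩ Ximena: 11:05-12:15, 18:20-20:25.
Luca ∩ Ximena ∩ Callum: 11:05-12:15, 18:20-20:25.
Luca ∩ Ximena ∩ Callum ∩ Vera: 11:05-12:15, 18:30-20:25.
Luca ∩ Ximena ∩ Callum ∩ Vera ∩ Maria: 11:05-12:15, 18:30-20:25.
The longest is 18:30-20:25 at 115 minutes.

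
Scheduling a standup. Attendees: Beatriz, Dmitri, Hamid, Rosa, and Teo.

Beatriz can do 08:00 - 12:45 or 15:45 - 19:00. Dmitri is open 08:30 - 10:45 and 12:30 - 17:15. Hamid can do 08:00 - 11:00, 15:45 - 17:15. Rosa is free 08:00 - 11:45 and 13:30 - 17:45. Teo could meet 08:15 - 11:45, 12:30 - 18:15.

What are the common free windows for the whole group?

08:30-10:45, 15:45-17:15

Beatriz ∩ Dmitri: 08:30-10:45, 12:30-12:45, 15:45-17:15.
Beatriz ∩ Dmitri ∩ Hamid: 08:30-10:45, 15:45-17:15.
Beatriz ∩ Dmitri ∩ Hamid ∩ Rosa: 08:30-10:45, 15:45-17:15.
Beatriz ∩ Dmitri ∩ Hamid ∩ Rosa ∩ Teo: 08:30-10:45, 15:45-17:15.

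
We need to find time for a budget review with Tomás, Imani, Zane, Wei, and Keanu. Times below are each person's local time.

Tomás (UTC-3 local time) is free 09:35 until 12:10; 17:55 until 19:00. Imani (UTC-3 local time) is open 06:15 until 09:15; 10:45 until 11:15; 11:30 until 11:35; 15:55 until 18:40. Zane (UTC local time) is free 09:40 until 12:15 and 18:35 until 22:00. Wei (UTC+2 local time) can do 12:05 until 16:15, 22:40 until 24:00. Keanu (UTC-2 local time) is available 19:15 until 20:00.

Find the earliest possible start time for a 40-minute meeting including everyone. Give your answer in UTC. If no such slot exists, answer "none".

Tomás in UTC: 12:35-15:10, 20:55-22:00 (add 3h to convert from UTC-3).
Imani in UTC: 09:15-12:15, 13:45-14:15, 14:30-14:35, 18:55-21:40 (add 3h to convert from UTC-3).
Zane in UTC: 09:40-12:15, 18:35-22:00.
Wei in UTC: 10:05-14:15, 20:40-22:00 (subtract 2h to convert from UTC+2).
Keanu in UTC: 21:15-22:00 (add 2h to convert from UTC-2).
Tomás ∩ Imani: 13:45-14:15, 14:30-14:35, 20:55-21:40.
Tomás ∩ Imani ∩ Zane: 20:55-21:40.
Tomás ∩ Imani ∩ Zane ∩ Wei: 20:55-21:40.
Tomás ∩ Imani ∩ Zane ∩ Wei ∩ Keanu: 21:15-21:40.
So the common availability across everyone is 21:15-21:40.
No common window is at least 40 minutes long.

none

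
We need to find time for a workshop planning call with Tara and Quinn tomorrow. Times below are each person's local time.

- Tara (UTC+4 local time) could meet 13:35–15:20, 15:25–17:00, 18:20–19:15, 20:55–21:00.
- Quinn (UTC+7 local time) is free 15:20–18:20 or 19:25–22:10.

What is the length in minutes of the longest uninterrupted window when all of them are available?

Tara in UTC: 09:35-11:20, 11:25-13:00, 14:20-15:15, 16:55-17:00 (subtract 4h to convert from UTC+4).
Quinn in UTC: 08:20-11:20, 12:25-15:10 (subtract 7h to convert from UTC+7).
Tara ∩ Quinn: 09:35-11:20, 12:25-13:00, 14:20-15:10.
The longest is 09:35-11:20 at 105 minutes.

105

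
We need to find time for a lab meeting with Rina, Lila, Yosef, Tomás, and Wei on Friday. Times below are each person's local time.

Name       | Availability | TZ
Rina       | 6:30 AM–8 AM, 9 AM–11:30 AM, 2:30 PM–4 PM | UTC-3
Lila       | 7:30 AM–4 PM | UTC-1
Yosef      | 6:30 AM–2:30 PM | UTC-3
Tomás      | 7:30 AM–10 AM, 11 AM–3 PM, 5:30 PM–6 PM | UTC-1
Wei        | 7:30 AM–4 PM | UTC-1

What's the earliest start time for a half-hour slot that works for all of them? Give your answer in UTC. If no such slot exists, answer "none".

09:30

Rina in UTC: 09:30-11:00, 12:00-14:30, 17:30-19:00 (add 3h to convert from UTC-3).
Lila in UTC: 08:30-17:00 (add 1h to convert from UTC-1).
Yosef in UTC: 09:30-17:30 (add 3h to convert from UTC-3).
Tomás in UTC: 08:30-11:00, 12:00-16:00, 18:30-19:00 (add 1h to convert from UTC-1).
Wei in UTC: 08:30-17:00 (add 1h to convert from UTC-1).
Rina ∩ Lila: 09:30-11:00, 12:00-14:30.
Rina ∩ Lila ∩ Yosef: 09:30-11:00, 12:00-14:30.
Rina ∩ Lila ∩ Yosef ∩ Tomás: 09:30-11:00, 12:00-14:30.
Rina ∩ Lila ∩ Yosef ∩ Tomás ∩ Wei: 09:30-11:00, 12:00-14:30.
Those are the intersection windows.
The first common window of at least 30 minutes is 09:30-11:00, so the earliest start is 09:30.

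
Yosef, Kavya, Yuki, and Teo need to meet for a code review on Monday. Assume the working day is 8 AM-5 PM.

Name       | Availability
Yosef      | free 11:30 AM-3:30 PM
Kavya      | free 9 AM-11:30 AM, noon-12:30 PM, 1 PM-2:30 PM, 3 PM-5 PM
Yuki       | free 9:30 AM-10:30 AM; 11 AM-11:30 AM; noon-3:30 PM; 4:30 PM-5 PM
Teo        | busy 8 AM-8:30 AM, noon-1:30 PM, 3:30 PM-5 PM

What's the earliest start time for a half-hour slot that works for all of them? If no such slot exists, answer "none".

Yosef free: 11:30-15:30.
Kavya free: 09:00-11:30, 12:00-12:30, 13:00-14:30, 15:00-17:00.
Yuki free: 09:30-10:30, 11:00-11:30, 12:00-15:30, 16:30-17:00.
Teo free: 08:30-12:00, 13:30-15:30 (invert busy blocks within the working day).
Yosef ∩ Kavya: 12:00-12:30, 13:00-14:30, 15:00-15:30.
Yosef ∩ Kavya ∩ Yuki: 12:00-12:30, 13:00-14:30, 15:00-15:30.
Yosef ∩ Kavya ∩ Yuki ∩ Teo: 13:30-14:30, 15:00-15:30.
The first common window of at least 30 minutes is 13:30-14:30, so the earliest start is 13:30.

13:30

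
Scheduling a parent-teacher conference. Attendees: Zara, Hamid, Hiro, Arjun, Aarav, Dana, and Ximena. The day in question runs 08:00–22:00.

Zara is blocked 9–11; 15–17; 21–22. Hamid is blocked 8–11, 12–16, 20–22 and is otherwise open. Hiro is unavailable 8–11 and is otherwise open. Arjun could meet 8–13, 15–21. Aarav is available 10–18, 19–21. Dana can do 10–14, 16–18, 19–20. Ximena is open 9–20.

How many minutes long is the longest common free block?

60

Zara free: 08:00-09:00, 11:00-15:00, 17:00-21:00 (invert busy blocks within the working day).
Hamid free: 11:00-12:00, 16:00-20:00 (invert busy blocks within the working day).
Hiro free: 11:00-22:00 (invert busy blocks within the working day).
Arjun free: 08:00-13:00, 15:00-21:00.
Aarav free: 10:00-18:00, 19:00-21:00.
Dana free: 10:00-14:00, 16:00-18:00, 19:00-20:00.
Ximena free: 09:00-20:00.
Zara ∩ Hamid: 11:00-12:00, 17:00-20:00.
Zara ∩ Hamid ∩ Hiro: 11:00-12:00, 17:00-20:00.
Zara ∩ Hamid ∩ Hiro ∩ Arjun: 11:00-12:00, 17:00-20:00.
Zara ∩ Hamid ∩ Hiro ∩ Arjun ∩ Aarav: 11:00-12:00, 17:00-18:00, 19:00-20:00.
Zara ∩ Hamid ∩ Hiro ∩ Arjun ∩ Aarav ∩ Dana: 11:00-12:00, 17:00-18:00, 19:00-20:00.
Zara ∩ Hamid ∩ Hiro ∩ Arjun ∩ Aarav ∩ Dana ∩ Ximena: 11:00-12:00, 17:00-18:00, 19:00-20:00.
Those are the intersection windows.
The longest is 11:00-12:00 at 60 minutes.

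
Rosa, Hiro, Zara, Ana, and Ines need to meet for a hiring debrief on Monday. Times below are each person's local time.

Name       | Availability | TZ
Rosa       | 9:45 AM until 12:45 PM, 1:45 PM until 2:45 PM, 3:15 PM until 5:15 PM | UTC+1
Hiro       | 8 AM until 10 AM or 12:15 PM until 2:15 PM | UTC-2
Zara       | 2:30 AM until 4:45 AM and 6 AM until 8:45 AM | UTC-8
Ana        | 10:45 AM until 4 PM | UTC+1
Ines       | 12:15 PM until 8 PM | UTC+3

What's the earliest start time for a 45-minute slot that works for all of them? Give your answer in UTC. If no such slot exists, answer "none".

Rosa in UTC: 08:45-11:45, 12:45-13:45, 14:15-16:15 (subtract 1h to convert from UTC+1).
Hiro in UTC: 10:00-12:00, 14:15-16:15 (add 2h to convert from UTC-2).
Zara in UTC: 10:30-12:45, 14:00-16:45 (add 8h to convert from UTC-8).
Ana in UTC: 09:45-15:00 (subtract 1h to convert from UTC+1).
Ines in UTC: 09:15-17:00 (subtract 3h to convert from UTC+3).
Rosa ∩ Hiro: 10:00-11:45, 14:15-16:15.
Rosa ∩ Hiro ∩ Zara: 10:30-11:45, 14:15-16:15.
Rosa ∩ Hiro ∩ Zara ∩ Ana: 10:30-11:45, 14:15-15:00.
Rosa ∩ Hiro ∩ Zara ∩ Ana ∩ Ines: 10:30-11:45, 14:15-15:00.
The first common window of at least 45 minutes is 10:30-11:45, so the earliest start is 10:30.

10:30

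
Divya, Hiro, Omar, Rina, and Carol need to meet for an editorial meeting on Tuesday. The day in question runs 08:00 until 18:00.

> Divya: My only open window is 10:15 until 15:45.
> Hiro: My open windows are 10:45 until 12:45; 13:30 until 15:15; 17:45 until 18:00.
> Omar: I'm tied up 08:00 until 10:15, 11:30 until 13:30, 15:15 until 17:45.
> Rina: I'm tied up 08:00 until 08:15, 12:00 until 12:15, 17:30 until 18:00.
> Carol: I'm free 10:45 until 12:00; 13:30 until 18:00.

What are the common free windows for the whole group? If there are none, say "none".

10:45-11:30, 13:30-15:15

Divya free: 10:15-15:45.
Hiro free: 10:45-12:45, 13:30-15:15, 17:45-18:00.
Omar free: 10:15-11:30, 13:30-15:15, 17:45-18:00 (invert busy blocks within the working day).
Rina free: 08:15-12:00, 12:15-17:30 (invert busy blocks within the working day).
Carol free: 10:45-12:00, 13:30-18:00.
Divya ∩ Hiro: 10:45-12:45, 13:30-15:15.
Divya ∩ Hiro ∩ Omar: 10:45-11:30, 13:30-15:15.
Divya ∩ Hiro ∩ Omar ∩ Rina: 10:45-11:30, 13:30-15:15.
Divya ∩ Hiro ∩ Omar ∩ Rina ∩ Carol: 10:45-11:30, 13:30-15:15.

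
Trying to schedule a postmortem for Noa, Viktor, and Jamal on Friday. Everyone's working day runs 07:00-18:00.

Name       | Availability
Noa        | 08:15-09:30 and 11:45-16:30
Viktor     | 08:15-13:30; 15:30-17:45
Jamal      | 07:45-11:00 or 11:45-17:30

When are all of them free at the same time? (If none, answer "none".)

08:15-09:30, 11:45-13:30, 15:30-16:30

Noa ∩ Viktor: 08:15-09:30, 11:45-13:30, 15:30-16:30.
Noa ∩ Viktor ∩ Jamal: 08:15-09:30, 11:45-13:30, 15:30-16:30.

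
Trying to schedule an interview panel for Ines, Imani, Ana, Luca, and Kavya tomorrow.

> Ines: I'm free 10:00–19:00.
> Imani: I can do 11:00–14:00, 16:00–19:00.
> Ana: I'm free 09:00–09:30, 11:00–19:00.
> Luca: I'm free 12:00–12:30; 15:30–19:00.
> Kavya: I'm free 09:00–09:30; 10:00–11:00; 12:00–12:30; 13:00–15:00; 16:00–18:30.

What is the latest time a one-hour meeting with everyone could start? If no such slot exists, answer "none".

Ines ∩ Imani: 11:00-14:00, 16:00-19:00.
Ines ∩ Imani ∩ Ana: 11:00-14:00, 16:00-19:00.
Ines ∩ Imani ∩ Ana ∩ Luca: 12:00-12:30, 16:00-19:00.
Ines ∩ Imani ∩ Ana ∩ Luca ∩ Kavya: 12:00-12:30, 16:00-18:30.
The last common window of at least 60 minutes is 16:00-18:30; a 60-minute meeting can start as late as 17:30 and still end by 18:30.

17:30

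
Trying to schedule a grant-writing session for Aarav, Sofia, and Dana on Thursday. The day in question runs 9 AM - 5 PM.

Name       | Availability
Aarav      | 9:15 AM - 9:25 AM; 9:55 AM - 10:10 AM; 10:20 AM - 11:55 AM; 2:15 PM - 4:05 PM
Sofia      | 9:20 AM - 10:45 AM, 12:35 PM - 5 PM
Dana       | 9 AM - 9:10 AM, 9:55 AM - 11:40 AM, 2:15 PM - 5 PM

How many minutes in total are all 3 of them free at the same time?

150

Aarav ∩ Sofia: 09:20-09:25, 09:55-10:10, 10:20-10:45, 14:15-16:05.
Aarav ∩ Sofia ∩ Dana: 09:55-10:10, 10:20-10:45, 14:15-16:05.
Summing the common windows: 15 + 25 + 110 = 150 minutes.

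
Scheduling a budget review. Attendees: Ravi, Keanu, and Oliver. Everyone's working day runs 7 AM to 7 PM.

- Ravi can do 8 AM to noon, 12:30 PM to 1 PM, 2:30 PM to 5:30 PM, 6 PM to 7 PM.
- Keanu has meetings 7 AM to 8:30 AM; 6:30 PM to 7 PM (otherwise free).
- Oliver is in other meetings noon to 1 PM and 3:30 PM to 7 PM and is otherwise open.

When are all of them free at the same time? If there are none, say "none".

08:30-12:00, 14:30-15:30

Ravi free: 08:00-12:00, 12:30-13:00, 14:30-17:30, 18:00-19:00.
Keanu free: 08:30-18:30 (invert busy blocks within the working day).
Oliver free: 07:00-12:00, 13:00-15:30 (invert busy blocks within the working day).
Ravi ∩ Keanu: 08:30-12:00, 12:30-13:00, 14:30-17:30, 18:00-18:30.
Ravi ∩ Keanu ∩ Oliver: 08:30-12:00, 14:30-15:30.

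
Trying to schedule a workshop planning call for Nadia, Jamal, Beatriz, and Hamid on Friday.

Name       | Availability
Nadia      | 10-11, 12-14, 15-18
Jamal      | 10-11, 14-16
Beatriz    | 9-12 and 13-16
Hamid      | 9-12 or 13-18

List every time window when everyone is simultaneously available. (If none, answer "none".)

Nadia ∩ Jamal: 10:00-11:00, 15:00-16:00.
Nadia ∩ Jamal ∩ Beatriz: 10:00-11:00, 15:00-16:00.
Nadia ∩ Jamal ∩ Beatriz ∩ Hamid: 10:00-11:00, 15:00-16:00.
So the common availability across everyone is 10:00-11:00, 15:00-16:00.

10:00-11:00, 15:00-16:00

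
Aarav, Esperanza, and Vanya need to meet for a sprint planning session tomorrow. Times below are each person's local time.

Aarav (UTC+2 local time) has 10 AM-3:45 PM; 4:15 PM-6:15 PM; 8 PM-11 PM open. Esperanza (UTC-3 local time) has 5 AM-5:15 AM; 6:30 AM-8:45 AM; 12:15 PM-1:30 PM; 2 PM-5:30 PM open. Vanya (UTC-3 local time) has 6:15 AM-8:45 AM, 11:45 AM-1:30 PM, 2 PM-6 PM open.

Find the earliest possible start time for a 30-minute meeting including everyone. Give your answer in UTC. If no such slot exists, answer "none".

09:30

Aarav in UTC: 08:00-13:45, 14:15-16:15, 18:00-21:00 (subtract 2h to convert from UTC+2).
Esperanza in UTC: 08:00-08:15, 09:30-11:45, 15:15-16:30, 17:00-20:30 (add 3h to convert from UTC-3).
Vanya in UTC: 09:15-11:45, 14:45-16:30, 17:00-21:00 (add 3h to convert from UTC-3).
Aarav ∩ Esperanza: 08:00-08:15, 09:30-11:45, 15:15-16:15, 18:00-20:30.
Aarav ∩ Esperanza ∩ Vanya: 09:30-11:45, 15:15-16:15, 18:00-20:30.
So the common availability across everyone is 09:30-11:45, 15:15-16:15, 18:00-20:30.
The first common window of at least 30 minutes is 09:30-11:45, so the earliest start is 09:30.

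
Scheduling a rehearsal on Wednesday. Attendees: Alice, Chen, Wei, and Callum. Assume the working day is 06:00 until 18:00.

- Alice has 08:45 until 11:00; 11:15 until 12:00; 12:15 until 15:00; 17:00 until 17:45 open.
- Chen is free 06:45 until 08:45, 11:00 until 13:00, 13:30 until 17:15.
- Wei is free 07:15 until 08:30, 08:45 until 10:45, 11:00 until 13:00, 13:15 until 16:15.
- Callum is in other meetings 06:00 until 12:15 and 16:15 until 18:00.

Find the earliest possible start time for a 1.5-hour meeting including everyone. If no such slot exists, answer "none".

Alice free: 08:45-11:00, 11:15-12:00, 12:15-15:00, 17:00-17:45.
Chen free: 06:45-08:45, 11:00-13:00, 13:30-17:15.
Wei free: 07:15-08:30, 08:45-10:45, 11:00-13:00, 13:15-16:15.
Callum free: 12:15-16:15 (invert busy blocks within the working day).
Alice ∩ Chen: 11:15-12:00, 12:15-13:00, 13:30-15:00, 17:00-17:15.
Alice ∩ Chen ∩ Wei: 11:15-12:00, 12:15-13:00, 13:30-15:00.
Alice ∩ Chen ∩ Wei ∩ Callum: 12:15-13:00, 13:30-15:00.
The first common window of at least 90 minutes is 13:30-15:00, so the earliest start is 13:30.

13:30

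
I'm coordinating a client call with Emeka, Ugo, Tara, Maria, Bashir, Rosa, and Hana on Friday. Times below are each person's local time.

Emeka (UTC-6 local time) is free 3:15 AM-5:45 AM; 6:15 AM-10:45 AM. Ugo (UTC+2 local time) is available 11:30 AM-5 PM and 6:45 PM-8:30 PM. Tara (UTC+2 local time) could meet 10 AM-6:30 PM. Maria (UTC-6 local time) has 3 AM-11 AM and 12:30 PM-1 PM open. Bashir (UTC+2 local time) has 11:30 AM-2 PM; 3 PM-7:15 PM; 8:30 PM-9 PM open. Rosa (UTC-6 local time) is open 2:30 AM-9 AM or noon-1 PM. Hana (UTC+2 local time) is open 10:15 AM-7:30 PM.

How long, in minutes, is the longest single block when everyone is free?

135

Emeka in UTC: 09:15-11:45, 12:15-16:45 (add 6h to convert from UTC-6).
Ugo in UTC: 09:30-15:00, 16:45-18:30 (subtract 2h to convert from UTC+2).
Tara in UTC: 08:00-16:30 (subtract 2h to convert from UTC+2).
Maria in UTC: 09:00-17:00, 18:30-19:00 (add 6h to convert from UTC-6).
Bashir in UTC: 09:30-12:00, 13:00-17:15, 18:30-19:00 (subtract 2h to convert from UTC+2).
Rosa in UTC: 08:30-15:00, 18:00-19:00 (add 6h to convert from UTC-6).
Hana in UTC: 08:15-17:30 (subtract 2h to convert from UTC+2).
Emeka ∩ Ugo: 09:30-11:45, 12:15-15:00.
Emeka ∩ Ugo ∩ Tara: 09:30-11:45, 12:15-15:00.
Emeka ∩ Ugo ∩ Tara ∩ Maria: 09:30-11:45, 12:15-15:00.
Emeka ∩ Ugo ∩ Tara ∩ Maria ∩ Bashir: 09:30-11:45, 13:00-15:00.
Emeka ∩ Ugo ∩ Tara ∩ Maria ∩ Bashir ∩ Rosa: 09:30-11:45, 13:00-15:00.
Emeka ∩ Ugo ∩ Tara ∩ Maria ∩ Bashir ∩ Rosa ∩ Hana: 09:30-11:45, 13:00-15:00.
The longest is 09:30-11:45 at 135 minutes.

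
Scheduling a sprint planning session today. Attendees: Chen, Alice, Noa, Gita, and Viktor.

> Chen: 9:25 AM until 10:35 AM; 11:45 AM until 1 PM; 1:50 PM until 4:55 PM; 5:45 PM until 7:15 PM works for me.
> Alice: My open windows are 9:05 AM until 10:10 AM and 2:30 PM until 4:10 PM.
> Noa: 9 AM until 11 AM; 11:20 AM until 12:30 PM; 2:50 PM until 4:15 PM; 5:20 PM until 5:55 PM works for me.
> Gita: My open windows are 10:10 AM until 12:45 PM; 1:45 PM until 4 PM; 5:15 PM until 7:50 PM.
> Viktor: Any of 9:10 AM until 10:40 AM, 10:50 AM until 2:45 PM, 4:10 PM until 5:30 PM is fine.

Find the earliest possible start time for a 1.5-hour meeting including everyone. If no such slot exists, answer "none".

none

Chen ∩ Alice: 09:25-10:10, 14:30-16:10.
Chen ∩ Alice ∩ Noa: 09:25-10:10, 14:50-16:10.
Chen ∩ Alice ∩ Noa ∩ Gita: 14:50-16:00.
Chen ∩ Alice ∩ Noa ∩ Gita ∩ Viktor: ∅.
There is no time when everyone is free.
No common window is at least 90 minutes long.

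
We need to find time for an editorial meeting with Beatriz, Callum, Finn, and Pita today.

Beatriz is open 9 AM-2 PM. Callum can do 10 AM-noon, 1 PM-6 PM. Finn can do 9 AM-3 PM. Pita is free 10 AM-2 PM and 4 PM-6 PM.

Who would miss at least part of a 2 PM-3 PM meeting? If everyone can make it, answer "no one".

Beatriz, Pita

Beatriz: not fully free for 14:00-15:00. Callum: free for 14:00-15:00. Finn: free for 14:00-15:00. Pita: not fully free for 14:00-15:00.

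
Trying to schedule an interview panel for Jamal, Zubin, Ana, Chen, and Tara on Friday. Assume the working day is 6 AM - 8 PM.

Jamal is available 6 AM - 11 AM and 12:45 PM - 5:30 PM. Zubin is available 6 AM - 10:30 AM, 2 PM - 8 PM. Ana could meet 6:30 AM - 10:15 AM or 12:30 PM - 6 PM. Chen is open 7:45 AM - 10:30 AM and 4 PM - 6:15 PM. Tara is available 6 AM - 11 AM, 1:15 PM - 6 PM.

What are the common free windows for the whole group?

Jamal ∩ Zubin: 06:00-10:30, 14:00-17:30.
Jamal ∩ Zubin ∩ Ana: 06:30-10:15, 14:00-17:30.
Jamal ∩ Zubin ∩ Ana ∩ Chen: 07:45-10:15, 16:00-17:30.
Jamal ∩ Zubin ∩ Ana ∩ Chen ∩ Tara: 07:45-10:15, 16:00-17:30.

07:45-10:15, 16:00-17:30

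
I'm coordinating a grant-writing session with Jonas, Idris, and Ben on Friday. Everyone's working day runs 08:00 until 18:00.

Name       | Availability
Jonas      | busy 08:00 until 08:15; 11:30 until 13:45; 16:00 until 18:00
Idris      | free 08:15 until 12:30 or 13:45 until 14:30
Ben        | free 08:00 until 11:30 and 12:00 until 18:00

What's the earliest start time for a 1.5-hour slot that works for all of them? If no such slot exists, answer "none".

Jonas free: 08:15-11:30, 13:45-16:00 (invert busy blocks within the working day).
Idris free: 08:15-12:30, 13:45-14:30.
Ben free: 08:00-11:30, 12:00-18:00.
Jonas ∩ Idris: 08:15-11:30, 13:45-14:30.
Jonas ∩ Idris ∩ Ben: 08:15-11:30, 13:45-14:30.
The first common window of at least 90 minutes is 08:15-11:30, so the earliest start is 08:15.

08:15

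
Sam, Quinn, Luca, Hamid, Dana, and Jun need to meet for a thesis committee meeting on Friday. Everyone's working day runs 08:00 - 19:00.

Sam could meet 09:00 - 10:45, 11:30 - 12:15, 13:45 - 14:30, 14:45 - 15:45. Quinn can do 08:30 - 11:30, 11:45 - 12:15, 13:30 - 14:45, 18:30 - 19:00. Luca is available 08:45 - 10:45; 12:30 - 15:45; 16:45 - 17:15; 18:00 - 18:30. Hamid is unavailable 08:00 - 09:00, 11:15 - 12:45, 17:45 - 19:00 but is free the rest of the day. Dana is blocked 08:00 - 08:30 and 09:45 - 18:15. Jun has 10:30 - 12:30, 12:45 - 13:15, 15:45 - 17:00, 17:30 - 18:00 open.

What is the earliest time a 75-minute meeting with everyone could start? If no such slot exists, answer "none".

Sam free: 09:00-10:45, 11:30-12:15, 13:45-14:30, 14:45-15:45.
Quinn free: 08:30-11:30, 11:45-12:15, 13:30-14:45, 18:30-19:00.
Luca free: 08:45-10:45, 12:30-15:45, 16:45-17:15, 18:00-18:30.
Hamid free: 09:00-11:15, 12:45-17:45 (invert busy blocks within the working day).
Dana free: 08:30-09:45, 18:15-19:00 (invert busy blocks within the working day).
Jun free: 10:30-12:30, 12:45-13:15, 15:45-17:00, 17:30-18:00.
Sam ∩ Quinn: 09:00-10:45, 11:45-12:15, 13:45-14:30.
Sam ∩ Quinn ∩ Luca: 09:00-10:45, 13:45-14:30.
Sam ∩ Quinn ∩ Luca ∩ Hamid: 09:00-10:45, 13:45-14:30.
Sam ∩ Quinn ∩ Luca ∩ Hamid ∩ Dana: 09:00-09:45.
Sam ∩ Quinn ∩ Luca ∩ Hamid ∩ Dana ∩ Jun: ∅.
There is no time when everyone is free.
No common window is at least 75 minutes long.

none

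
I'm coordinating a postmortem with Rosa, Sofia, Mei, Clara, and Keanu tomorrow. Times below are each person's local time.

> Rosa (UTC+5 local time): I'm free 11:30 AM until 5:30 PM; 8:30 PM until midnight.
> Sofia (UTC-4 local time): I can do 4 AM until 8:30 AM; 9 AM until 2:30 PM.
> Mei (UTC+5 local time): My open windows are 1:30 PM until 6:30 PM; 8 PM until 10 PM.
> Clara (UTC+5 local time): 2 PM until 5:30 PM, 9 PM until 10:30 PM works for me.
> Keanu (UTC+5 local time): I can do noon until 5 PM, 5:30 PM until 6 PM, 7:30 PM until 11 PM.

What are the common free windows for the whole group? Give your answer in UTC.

Rosa in UTC: 06:30-12:30, 15:30-19:00 (subtract 5h to convert from UTC+5).
Sofia in UTC: 08:00-12:30, 13:00-18:30 (add 4h to convert from UTC-4).
Mei in UTC: 08:30-13:30, 15:00-17:00 (subtract 5h to convert from UTC+5).
Clara in UTC: 09:00-12:30, 16:00-17:30 (subtract 5h to convert from UTC+5).
Keanu in UTC: 07:00-12:00, 12:30-13:00, 14:30-18:00 (subtract 5h to convert from UTC+5).
Rosa ∩ Sofia: 08:00-12:30, 15:30-18:30.
Rosa ∩ Sofia ∩ Mei: 08:30-12:30, 15:30-17:00.
Rosa ∩ Sofia ∩ Mei ∩ Clara: 09:00-12:30, 16:00-17:00.
Rosa ∩ Sofia ∩ Mei ∩ Clara ∩ Keanu: 09:00-12:00, 16:00-17:00.

09:00-12:00, 16:00-17:00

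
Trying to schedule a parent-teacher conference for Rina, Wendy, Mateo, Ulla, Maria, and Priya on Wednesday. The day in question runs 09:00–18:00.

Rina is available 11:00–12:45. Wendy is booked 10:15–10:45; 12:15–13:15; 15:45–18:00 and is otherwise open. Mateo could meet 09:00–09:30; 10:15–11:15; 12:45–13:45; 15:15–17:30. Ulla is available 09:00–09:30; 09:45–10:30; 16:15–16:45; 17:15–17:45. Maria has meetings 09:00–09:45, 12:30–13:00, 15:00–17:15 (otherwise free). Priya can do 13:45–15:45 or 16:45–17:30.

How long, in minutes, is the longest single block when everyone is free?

0

Rina free: 11:00-12:45.
Wendy free: 09:00-10:15, 10:45-12:15, 13:15-15:45 (invert busy blocks within the working day).
Mateo free: 09:00-09:30, 10:15-11:15, 12:45-13:45, 15:15-17:30.
Ulla free: 09:00-09:30, 09:45-10:30, 16:15-16:45, 17:15-17:45.
Maria free: 09:45-12:30, 13:00-15:00, 17:15-18:00 (invert busy blocks within the working day).
Priya free: 13:45-15:45, 16:45-17:30.
Rina ∩ Wendy: 11:00-12:15.
Rina ∩ Wendy ∩ Mateo: 11:00-11:15.
Rina ∩ Wendy ∩ Mateo ∩ Ulla: ∅.
Rina ∩ Wendy ∩ Mateo ∩ Ulla ∩ Maria: ∅.
Rina ∩ Wendy ∩ Mateo ∩ Ulla ∩ Maria ∩ Priya: ∅.
There is no time when everyone is free.
No common window exists, so the longest block is 0 minutes.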